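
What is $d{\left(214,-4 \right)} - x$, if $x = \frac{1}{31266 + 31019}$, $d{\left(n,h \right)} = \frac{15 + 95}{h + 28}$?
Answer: $\frac{3425663}{747420} \approx 4.5833$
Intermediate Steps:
$d{\left(n,h \right)} = \frac{110}{28 + h}$
$x = \frac{1}{62285} \approx 1.6055 \cdot 10^{-5}$
$d{\left(214,-4 \right)} - x = \frac{110}{28 - 4} - \frac{1}{62285} = \frac{110}{24} - \frac{1}{62285} = 110 \cdot \frac{1}{24} - \frac{1}{62285} = \frac{55}{12} - \frac{1}{62285} = \frac{3425663}{747420}$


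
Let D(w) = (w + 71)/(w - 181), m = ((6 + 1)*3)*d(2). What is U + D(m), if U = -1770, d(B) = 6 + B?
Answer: -23249/13 ≈ -1788.4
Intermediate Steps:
m = 168 (m = ((6 + 1)*3)*(6 + 2) = (7*3)*8 = 21*8 = 168)
D(w) = (71 + w)/(-181 + w)
U + D(m) = -1770 + (71 + 168)/(-181 + 168) = -1770 + 239/(-13) = -1770 - 1/13*239 = -1770 - 239/13 = -23249/13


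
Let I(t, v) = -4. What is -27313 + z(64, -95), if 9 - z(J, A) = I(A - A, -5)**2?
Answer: -27320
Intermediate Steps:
z(J, A) = -7 (z(J, A) = 9 - 1*(-4)**2 = 9 - 1*16 = 9 - 16 = -7)
-27313 + z(64, -95) = -27313 - 7 = -27320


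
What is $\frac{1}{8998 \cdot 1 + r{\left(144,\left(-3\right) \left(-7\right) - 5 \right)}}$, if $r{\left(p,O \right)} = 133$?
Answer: $\frac{1}{9131} \approx 0.00010952$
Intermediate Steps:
$\frac{1}{8998 \cdot 1 + r{\left(144,\left(-3\right) \left(-7\right) - 5 \right)}} = \frac{1}{8998 \cdot 1 + 133} = \frac{1}{8998 + 133} = \frac{1}{9131}$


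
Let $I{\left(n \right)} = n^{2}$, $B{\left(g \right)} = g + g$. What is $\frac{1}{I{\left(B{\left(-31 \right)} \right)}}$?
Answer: $\frac{1}{3844} \approx 0.00026015$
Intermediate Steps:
$B{\left(g \right)} = 2 g$
$\frac{1}{I{\left(B{\left(-31 \right)} \right)}} = \frac{1}{\left(2 \left(-31\right)\right)^{2}} = \frac{1}{\left(-62\right)^{2}} = \frac{1}{3844}$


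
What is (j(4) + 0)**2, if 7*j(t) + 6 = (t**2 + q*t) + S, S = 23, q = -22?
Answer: 3025/49 ≈ 61.735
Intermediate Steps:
j(t) = 17/7 - 22*t/7 + t**2/7 (j(t) = -6/7 + ((t**2 - 22*t) + 23)/7 = -6/7 + (23 + t**2 - 22*t)/7 = -6/7 + (23/7 - 22*t/7 + t**2/7) = 17/7 - 22*t/7 + t**2/7)
(j(4) + 0)**2 = ((17/7 - 22/7*4 + (1/7)*4**2) + 0)**2 = ((17/7 - 88/7 + (1/7)*16) + 0)**2 = ((17/7 - 88/7 + 16/7) + 0)**2 = (-55/7 + 0)**2 = (-55/7)**2 = 3025/49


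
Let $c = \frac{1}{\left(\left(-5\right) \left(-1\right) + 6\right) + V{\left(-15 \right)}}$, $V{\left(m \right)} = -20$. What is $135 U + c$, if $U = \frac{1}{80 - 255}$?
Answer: $- \frac{278}{315} \approx -0.88254$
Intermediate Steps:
$U = - \frac{1}{175}$ ($U = \frac{1}{-175} = - \frac{1}{175} \approx -0.0057143$)
$c = - \frac{1}{9}$ ($c = \frac{1}{\left(\left(-5\right) \left(-1\right) + 6\right) - 20} = \frac{1}{\left(5 + 6\right) - 20} = \frac{1}{11 - 20} = \frac{1}{-9} = - \frac{1}{9} \approx -0.11111$)
$135 U + c = 135 \left(- \frac{1}{175}\right) - \frac{1}{9} = - \frac{27}{35} - \frac{1}{9} = - \frac{278}{315}$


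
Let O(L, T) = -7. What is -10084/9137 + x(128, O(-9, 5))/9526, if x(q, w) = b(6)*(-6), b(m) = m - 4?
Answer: -48084914/43519531 ≈ -1.1049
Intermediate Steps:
b(m) = -4 + m
x(q, w) = -12 (x(q, w) = (-4 + 6)*(-6) = 2*(-6) = -12)
-10084/9137 + x(128, O(-9, 5))/9526 = -10084/9137 - 12/9526 = -10084*1/9137 - 12*1/9526 = -10084/9137 - 6/4763 = -48084914/43519531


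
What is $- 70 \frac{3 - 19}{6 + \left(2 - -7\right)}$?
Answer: $\frac{224}{3} \approx 74.667$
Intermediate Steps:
$- 70 \frac{3 - 19}{6 + \left(2 - -7\right)} = - 70 \left(- \frac{16}{6 + \left(2 + 7\right)}\right) = - 70 \left(- \frac{16}{6 + 9}\right) = - 70 \left(- \frac{16}{15}\right) = - 70 \left(\left(-16\right) \frac{1}{15}\right) = \left(-70\right) \left(- \frac{16}{15}\right) = \frac{224}{3}$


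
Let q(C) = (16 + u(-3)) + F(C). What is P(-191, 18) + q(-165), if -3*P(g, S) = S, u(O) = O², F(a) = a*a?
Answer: 27244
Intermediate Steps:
F(a) = a²
P(g, S) = -S/3
q(C) = 25 + C² (q(C) = (16 + (-3)²) + C² = (16 + 9) + C² = 25 + C²)
P(-191, 18) + q(-165) = -⅓*18 + (25 + (-165)²) = -6 + (25 + 27225) = -6 + 27250 = 27244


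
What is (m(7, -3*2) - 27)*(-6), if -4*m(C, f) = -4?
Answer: 156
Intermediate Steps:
m(C, f) = 1 (m(C, f) = -¼*(-4) = 1)
(m(7, -3*2) - 27)*(-6) = (1 - 27)*(-6) = -26*(-6) = 156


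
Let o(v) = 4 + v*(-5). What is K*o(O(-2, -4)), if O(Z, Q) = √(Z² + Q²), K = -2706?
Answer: -10824 + 27060*√5 ≈ 49684.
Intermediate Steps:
O(Z, Q) = √(Q² + Z²)
o(v) = 4 - 5*v
K*o(O(-2, -4)) = -2706*(4 - 5*√((-4)² + (-2)²)) = -2706*(4 - 5*√(16 + 4)) = -2706*(4 - 10*√5) = -10824 + 27060*√5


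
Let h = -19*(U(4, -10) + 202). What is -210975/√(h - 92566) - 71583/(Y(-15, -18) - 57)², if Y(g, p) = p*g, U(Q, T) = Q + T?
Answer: -23861/15123 + 42195*I*√96290/19258 ≈ -1.5778 + 679.89*I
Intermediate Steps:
h = -3724 (h = -19*((4 - 10) + 202) = -19*(-6 + 202) = -19*196 = -3724)
Y(g, p) = g*p
-210975/√(h - 92566) - 71583/(Y(-15, -18) - 57)² = -210975/√(-3724 - 92566) - 71583/(-15*(-18) - 57)² = -210975*(-I*√96290/96290) - 71583/(270 - 57)² = -210975*(-I*√96290/96290) - 71583/(213²) = -(-42195)*I*√96290/19258 - 71583/45369 = 42195*I*√96290/19258 - 71583*1/45369 = 42195*I*√96290/19258 - 23861/15123 = -23861/15123 + 42195*I*√96290/19258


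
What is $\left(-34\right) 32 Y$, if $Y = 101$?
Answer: $-109888$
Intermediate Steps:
$\left(-34\right) 32 Y = \left(-34\right) 32 \cdot 101 = \left(-1088\right) 101 = -109888$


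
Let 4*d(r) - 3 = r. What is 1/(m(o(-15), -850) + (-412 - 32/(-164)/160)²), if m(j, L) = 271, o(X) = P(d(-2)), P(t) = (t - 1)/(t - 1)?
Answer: 672400/114317410321 ≈ 5.8819e-6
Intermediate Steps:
d(r) = ¾ + r/4
P(t) = 1 (P(t) = (-1 + t)/(-1 + t) = 1)
o(X) = 1
1/(m(o(-15), -850) + (-412 - 32/(-164)/160)²) = 1/(271 + (-412 - 32/(-164)/160)²) = 1/(271 + (-412 - 32*(-1/164)*(1/160))²) = 1/(271 + (-412 + (8/41)*(1/160))²) = 1/(271 + (-412 + 1/820)²) = 1/(271 + (-337839/820)²) = 1/(271 + 114135189921/672400) = 1/(114317410321/672400) = 672400/114317410321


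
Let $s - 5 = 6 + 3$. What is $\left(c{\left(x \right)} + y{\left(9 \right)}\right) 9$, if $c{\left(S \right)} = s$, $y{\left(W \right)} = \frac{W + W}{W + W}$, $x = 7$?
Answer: $135$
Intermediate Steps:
$y{\left(W \right)} = 1$ ($y{\left(W \right)} = \frac{2 W}{2 W} = 2 W \frac{1}{2 W} = 1$)
$s = 14$ ($s = 5 + \left(6 + 3\right) = 5 + 9 = 14$)
$c{\left(S \right)} = 14$
$\left(c{\left(x \right)} + y{\left(9 \right)}\right) 9 = \left(14 + 1\right) 9 = 15 \cdot 9 = 135$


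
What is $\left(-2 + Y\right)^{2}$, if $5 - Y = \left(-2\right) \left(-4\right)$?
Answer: $25$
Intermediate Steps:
$Y = -3$ ($Y = 5 - \left(-2\right) \left(-4\right) = 5 - 8 = -3$)
$\left(-2 + Y\right)^{2} = \left(-2 - 3\right)^{2} = \left(-5\right)^{2} = 25$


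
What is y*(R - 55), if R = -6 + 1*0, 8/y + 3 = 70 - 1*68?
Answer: 488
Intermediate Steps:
y = -8 (y = 8/(-3 + (70 - 1*68)) = 8/(-3 + (70 - 68)) = 8/(-3 + 2) = 8/(-1) = 8*(-1) = -8)
R = -6 (R = -6 + 0 = -6)
y*(R - 55) = -8*(-6 - 55) = -8*(-61) = 488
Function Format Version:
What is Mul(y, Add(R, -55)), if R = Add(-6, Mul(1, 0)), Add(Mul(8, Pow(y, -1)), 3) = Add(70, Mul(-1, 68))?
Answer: 488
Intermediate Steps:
y = -8 (y = Mul(8, Pow(Add(-3, Add(70, Mul(-1, 68))), -1)) = Mul(8, Pow(Add(-3, Add(70, -68)), -1)) = Mul(8, Pow(Add(-3, 2), -1)) = Mul(8, Pow(-1, -1)) = Mul(8, -1) = -8)
R = -6 (R = Add(-6, 0) = -6)
Mul(y, Add(R, -55)) = Mul(-8, Add(-6, -55)) = Mul(-8, -61) = 488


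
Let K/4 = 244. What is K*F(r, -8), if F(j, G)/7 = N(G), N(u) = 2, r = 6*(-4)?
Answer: 13664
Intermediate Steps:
K = 976 (K = 4*244 = 976)
r = -24
F(j, G) = 14 (F(j, G) = 7*2 = 14)
K*F(r, -8) = 976*14 = 13664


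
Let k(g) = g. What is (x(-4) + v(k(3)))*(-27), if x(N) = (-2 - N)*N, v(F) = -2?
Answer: 270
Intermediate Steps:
x(N) = N*(-2 - N)
(x(-4) + v(k(3)))*(-27) = (-1*(-4)*(2 - 4) - 2)*(-27) = (-1*(-4)*(-2) - 2)*(-27) = (-8 - 2)*(-27) = -10*(-27) = 270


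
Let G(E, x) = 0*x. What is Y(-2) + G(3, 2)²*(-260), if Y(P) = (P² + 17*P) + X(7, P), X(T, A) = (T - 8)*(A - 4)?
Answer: -24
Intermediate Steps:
G(E, x) = 0
X(T, A) = (-8 + T)*(-4 + A)
Y(P) = 4 + P² + 16*P (Y(P) = (P² + 17*P) + (32 - 8*P - 4*7 + P*7) = (P² + 17*P) + (32 - 8*P - 28 + 7*P) = (P² + 17*P) + (4 - P) = 4 + P² + 16*P)
Y(-2) + G(3, 2)²*(-260) = (4 + (-2)² + 16*(-2)) + 0²*(-260) = (4 + 4 - 32) + 0*(-260) = -24 + 0 = -24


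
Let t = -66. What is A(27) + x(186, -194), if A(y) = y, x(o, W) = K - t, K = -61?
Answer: 32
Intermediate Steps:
x(o, W) = 5 (x(o, W) = -61 - 1*(-66) = -61 + 66 = 5)
A(27) + x(186, -194) = 27 + 5 = 32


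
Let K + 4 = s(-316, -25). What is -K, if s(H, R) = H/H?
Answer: 3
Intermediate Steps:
s(H, R) = 1
K = -3 (K = -4 + 1 = -3)
-K = -1*(-3) = 3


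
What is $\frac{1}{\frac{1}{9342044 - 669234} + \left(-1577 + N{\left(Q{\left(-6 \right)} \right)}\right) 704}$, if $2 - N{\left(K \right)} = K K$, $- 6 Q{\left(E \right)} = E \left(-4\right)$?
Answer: $- \frac{8672810}{9714102259839} \approx -8.9281 \cdot 10^{-7}$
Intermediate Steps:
$Q{\left(E \right)} = \frac{2 E}{3}$ ($Q{\left(E \right)} = - \frac{E \left(-4\right)}{6} = - \frac{\left(-4\right) E}{6} = \frac{2 E}{3}$)
$N{\left(K \right)} = 2 - K^{2}$ ($N{\left(K \right)} = 2 - K K = 2 - K^{2}$)
$\frac{1}{\frac{1}{9342044 - 669234} + \left(-1577 + N{\left(Q{\left(-6 \right)} \right)}\right) 704} = \frac{1}{\frac{1}{9342044 - 669234} + \left(-1577 + \left(2 - \left(\frac{2}{3} \left(-6\right)\right)^{2}\right)\right) 704} = \frac{1}{\frac{1}{8672810} + \left(-1577 + \left(2 - \left(-4\right)^{2}\right)\right) 704} = \frac{1}{\frac{1}{8672810} + \left(-1577 + \left(2 - 16\right)\right) 704} = \frac{1}{\frac{1}{8672810} + \left(-1577 - 14\right) 704} = \frac{1}{\frac{1}{8672810} - 1120064} = \frac{1}{- \frac{9714102259839}{8672810}} = - \frac{8672810}{9714102259839}$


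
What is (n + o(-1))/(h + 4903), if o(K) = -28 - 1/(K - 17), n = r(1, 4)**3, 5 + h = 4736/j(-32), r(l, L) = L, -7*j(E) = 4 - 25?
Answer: 649/116580 ≈ 0.0055670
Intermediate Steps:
j(E) = 3 (j(E) = -(4 - 25)/7 = -1/7*(-21) = 3)
h = 4721/3 (h = -5 + 4736/3 = 4721/3 ≈ 1573.7)
n = 64 (n = 4**3 = 64)
o(K) = -28 - 1/(-17 + K)
(n + o(-1))/(h + 4903) = (64 + (475 - 28*(-1))/(-17 - 1))/(4721/3 + 4903) = (64 + (475 + 28)/(-18))/(19430/3) = (64 - 1/18*503)*(3/19430) = (64 - 503/18)*(3/19430) = (649/18)*(3/19430) = 649/116580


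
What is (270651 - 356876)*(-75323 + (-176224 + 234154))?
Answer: 1499711425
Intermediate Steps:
(270651 - 356876)*(-75323 + (-176224 + 234154)) = -86225*(-75323 + 57930) = -86225*(-17393) = 1499711425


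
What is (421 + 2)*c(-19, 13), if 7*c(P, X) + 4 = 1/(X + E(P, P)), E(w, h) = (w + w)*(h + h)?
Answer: -52443/217 ≈ -241.67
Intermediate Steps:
E(w, h) = 4*h*w (E(w, h) = (2*w)*(2*h) = 4*h*w)
c(P, X) = -4/7 + 1/(7*(X + 4*P²)) (c(P, X) = -4/7 + 1/(7*(X + 4*P*P)) = -4/7 + 1/(7*(X + 4*P²)))
(421 + 2)*c(-19, 13) = (421 + 2)*((1 - 16*(-19)² - 4*13)/(7*(13 + 4*(-19)²))) = 423*((1 - 16*361 - 52)/(7*(13 + 4*361))) = 423*((1 - 5776 - 52)/(7*(13 + 1444))) = 423*((⅐)*(-5827)/1457) = 423*((⅐)*(1/1457)*(-5827)) = 423*(-5827/10199) = -52443/217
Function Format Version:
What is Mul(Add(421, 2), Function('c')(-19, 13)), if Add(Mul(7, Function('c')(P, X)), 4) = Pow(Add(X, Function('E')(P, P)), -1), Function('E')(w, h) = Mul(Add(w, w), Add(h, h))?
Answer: Rational(-52443, 217) ≈ -241.67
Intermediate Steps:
Function('E')(w, h) = Mul(4, h, w) (Function('E')(w, h) = Mul(Mul(2, w), Mul(2, h)) = Mul(4, h, w))
Function('c')(P, X) = Add(Rational(-4, 7), Mul(Rational(1, 7), Pow(Add(X, Mul(4, Pow(P, 2))), -1))) (Function('c')(P, X) = Add(Rational(-4, 7), Mul(Rational(1, 7), Pow(Add(X, Mul(4, P, P)), -1))) = Add(Rational(-4, 7), Mul(Rational(1, 7), Pow(Add(X, Mul(4, Pow(P, 2))), -1))))
Mul(Add(421, 2), Function('c')(-19, 13)) = Mul(Add(421, 2), Mul(Rational(1, 7), Pow(Add(13, Mul(4, Pow(-19, 2))), -1), Add(1, Mul(-16, Pow(-19, 2)), Mul(-4, 13)))) = Mul(423, Mul(Rational(1, 7), Pow(Add(13, Mul(4, 361)), -1), Add(1, Mul(-16, 361), -52))) = Mul(423, Mul(Rational(1, 7), Pow(Add(13, 1444), -1), Add(1, -5776, -52))) = Mul(423, Mul(Rational(1, 7), Pow(1457, -1), -5827)) = Mul(423, Mul(Rational(1, 7), Rational(1, 1457), -5827)) = Mul(423, Rational(-5827, 10199)) = Rational(-52443, 217)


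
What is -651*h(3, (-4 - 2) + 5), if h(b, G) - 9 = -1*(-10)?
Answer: -12369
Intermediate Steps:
h(b, G) = 19 (h(b, G) = 9 - 1*(-10) = 9 + 10 = 19)
-651*h(3, (-4 - 2) + 5) = -651*19 = -12369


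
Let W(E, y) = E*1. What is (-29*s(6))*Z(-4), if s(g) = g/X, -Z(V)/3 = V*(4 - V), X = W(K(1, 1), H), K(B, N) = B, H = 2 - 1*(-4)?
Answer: -16704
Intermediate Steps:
H = 6 (H = 2 + 4 = 6)
W(E, y) = E
X = 1
Z(V) = -3*V*(4 - V)
s(g) = g (s(g) = g/1 = g*1 = g)
(-29*s(6))*Z(-4) = (-29*6)*(3*(-4)*(-4 - 4)) = -522*(-4)*(-8) = -174*96 = -16704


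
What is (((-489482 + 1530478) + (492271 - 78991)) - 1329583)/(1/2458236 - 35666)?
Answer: -306524821548/87675445175 ≈ -3.4961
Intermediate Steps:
(((-489482 + 1530478) + (492271 - 78991)) - 1329583)/(1/2458236 - 35666) = ((1040996 + 413280) - 1329583)/(1/2458236 - 35666) = (1454276 - 1329583)/(-87675445175/2458236) = 124693*(-2458236/87675445175) = -306524821548/87675445175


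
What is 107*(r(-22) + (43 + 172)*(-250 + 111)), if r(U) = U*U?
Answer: -3145907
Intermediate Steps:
r(U) = U**2
107*(r(-22) + (43 + 172)*(-250 + 111)) = 107*((-22)**2 + (43 + 172)*(-250 + 111)) = 107*(484 + 215*(-139)) = 107*(484 - 29885) = 107*(-29401) = -3145907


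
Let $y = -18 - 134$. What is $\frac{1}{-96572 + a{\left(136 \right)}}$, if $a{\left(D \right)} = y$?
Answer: $- \frac{1}{96724} \approx -1.0339 \cdot 10^{-5}$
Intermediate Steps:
$y = -152$
$a{\left(D \right)} = -152$
$\frac{1}{-96572 + a{\left(136 \right)}} = \frac{1}{-96572 - 152} = \frac{1}{-96724} = - \frac{1}{96724}$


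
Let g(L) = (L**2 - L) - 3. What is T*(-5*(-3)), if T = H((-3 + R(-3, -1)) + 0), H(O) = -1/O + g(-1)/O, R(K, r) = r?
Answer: 15/2 ≈ 7.5000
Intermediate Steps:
g(L) = -3 + L**2 - L
H(O) = -2/O (H(O) = -1/O + (-3 + (-1)**2 - 1*(-1))/O = -1/O + (-3 + 1 + 1)/O = -1/O - 1/O = -2/O)
T = 1/2 (T = -2/((-3 - 1) + 0) = -2/(-4 + 0) = -2/(-4) = -2*(-1/4) = 1/2 ≈ 0.50000)
T*(-5*(-3)) = (-5*(-3))/2 = (1/2)*15 = 15/2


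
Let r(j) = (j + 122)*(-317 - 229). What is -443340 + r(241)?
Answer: -641538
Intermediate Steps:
r(j) = -66612 - 546*j (r(j) = (122 + j)*(-546) = -66612 - 546*j)
-443340 + r(241) = -443340 + (-66612 - 546*241) = -443340 + (-66612 - 131586) = -443340 - 198198 = -641538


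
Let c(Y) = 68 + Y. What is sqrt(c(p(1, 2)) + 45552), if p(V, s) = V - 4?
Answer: 11*sqrt(377) ≈ 213.58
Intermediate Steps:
p(V, s) = -4 + V
sqrt(c(p(1, 2)) + 45552) = sqrt((68 + (-4 + 1)) + 45552) = sqrt((68 - 3) + 45552) = sqrt(65 + 45552) = sqrt(45617) = 11*sqrt(377)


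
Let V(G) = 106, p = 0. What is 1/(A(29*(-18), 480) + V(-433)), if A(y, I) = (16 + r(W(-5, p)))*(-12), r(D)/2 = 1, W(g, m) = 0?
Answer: -1/110 ≈ -0.0090909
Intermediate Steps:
r(D) = 2 (r(D) = 2*1 = 2)
A(y, I) = -216 (A(y, I) = (16 + 2)*(-12) = 18*(-12) = -216)
1/(A(29*(-18), 480) + V(-433)) = 1/(-216 + 106) = 1/(-110) = -1/110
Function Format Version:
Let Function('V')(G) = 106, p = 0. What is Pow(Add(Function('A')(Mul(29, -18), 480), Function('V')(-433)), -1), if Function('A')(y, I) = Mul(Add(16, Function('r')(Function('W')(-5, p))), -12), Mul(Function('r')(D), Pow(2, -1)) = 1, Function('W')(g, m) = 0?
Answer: Rational(-1, 110) ≈ -0.0090909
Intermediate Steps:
Function('r')(D) = 2 (Function('r')(D) = Mul(2, 1) = 2)
Function('A')(y, I) = -216 (Function('A')(y, I) = Mul(Add(16, 2), -12) = Mul(18, -12) = -216)
Pow(Add(Function('A')(Mul(29, -18), 480), Function('V')(-433)), -1) = Pow(Add(-216, 106), -1) = Pow(-110, -1) = Rational(-1, 110)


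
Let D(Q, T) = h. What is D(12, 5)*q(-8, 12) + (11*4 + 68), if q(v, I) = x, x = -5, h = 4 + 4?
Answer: 72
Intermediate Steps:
h = 8
D(Q, T) = 8
q(v, I) = -5
D(12, 5)*q(-8, 12) + (11*4 + 68) = 8*(-5) + (11*4 + 68) = -40 + (44 + 68) = -40 + 112 = 72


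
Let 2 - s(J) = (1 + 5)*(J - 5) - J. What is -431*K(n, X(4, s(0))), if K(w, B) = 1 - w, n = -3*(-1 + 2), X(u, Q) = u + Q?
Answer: -1724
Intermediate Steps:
s(J) = 32 - 5*J (s(J) = 2 - ((1 + 5)*(J - 5) - J) = 2 - (6*(-5 + J) - J) = 2 - ((-30 + 6*J) - J) = 2 - (-30 + 5*J) = 2 + (30 - 5*J) = 32 - 5*J)
X(u, Q) = Q + u
n = -3 (n = -3*1 = -3)
-431*K(n, X(4, s(0))) = -431*(1 - 1*(-3)) = -431*(1 + 3) = -431*4 = -1724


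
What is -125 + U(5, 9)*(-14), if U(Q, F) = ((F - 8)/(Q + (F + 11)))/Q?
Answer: -15639/125 ≈ -125.11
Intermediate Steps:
U(Q, F) = (-8 + F)/(Q*(11 + F + Q)) (U(Q, F) = ((-8 + F)/(Q + (11 + F)))/Q = ((-8 + F)/(11 + F + Q))/Q = (-8 + F)/(Q*(11 + F + Q)))
-125 + U(5, 9)*(-14) = -125 + ((-8 + 9)/(5*(11 + 9 + 5)))*(-14) = -125 + ((⅕)*1/25)*(-14) = -125 + ((⅕)*(1/25)*1)*(-14) = -125 + (1/125)*(-14) = -125 - 14/125 = -15639/125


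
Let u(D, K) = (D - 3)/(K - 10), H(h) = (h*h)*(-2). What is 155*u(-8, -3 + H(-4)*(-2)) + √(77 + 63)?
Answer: -1705/51 + 2*√35 ≈ -21.599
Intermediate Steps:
H(h) = -2*h² (H(h) = h²*(-2) = -2*h²)
u(D, K) = (-3 + D)/(-10 + K)
155*u(-8, -3 + H(-4)*(-2)) + √(77 + 63) = 155*((-3 - 8)/(-10 + (-3 - 2*(-4)²*(-2)))) + √(77 + 63) = 155*(-11/(-10 + (-3 - 2*16*(-2)))) + √140 = 155*(-11/(-10 + (-3 - 32*(-2)))) + 2*√35 = 155*(-11/(-10 + (-3 + 64))) + 2*√35 = 155*(-11/(-10 + 61)) + 2*√35 = 155*(-11/51) + 2*√35 = -1705/51 + 2*√35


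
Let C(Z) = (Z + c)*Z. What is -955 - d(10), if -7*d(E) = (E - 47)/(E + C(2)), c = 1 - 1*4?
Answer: -53517/56 ≈ -955.66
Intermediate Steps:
c = -3 (c = 1 - 4 = -3)
C(Z) = Z*(-3 + Z) (C(Z) = (Z - 3)*Z = (-3 + Z)*Z = Z*(-3 + Z))
d(E) = -(-47 + E)/(7*(-2 + E)) (d(E) = -(E - 47)/(7*(E + 2*(-3 + 2))) = -(-47 + E)/(7*(E + 2*(-1))) = -(-47 + E)/(7*(E - 2)) = -(-47 + E)/(7*(-2 + E)))
-955 - d(10) = -955 - (47 - 1*10)/(7*(-2 + 10)) = -955 - (47 - 10)/(7*8) = -955 - 37/(7*8) = -955 - 1*37/56 = -955 - 37/56 = -53517/56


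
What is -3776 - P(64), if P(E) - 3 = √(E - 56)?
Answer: -3779 - 2*√2 ≈ -3781.8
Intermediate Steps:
P(E) = 3 + √(-56 + E) (P(E) = 3 + √(E - 56) = 3 + √(-56 + E))
-3776 - P(64) = -3776 - (3 + √(-56 + 64)) = -3776 - (3 + √8) = -3776 - (3 + 2*√2) = -3776 + (-3 - 2*√2) = -3779 - 2*√2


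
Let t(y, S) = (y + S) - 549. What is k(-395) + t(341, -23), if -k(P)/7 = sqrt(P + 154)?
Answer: -231 - 7*I*sqrt(241) ≈ -231.0 - 108.67*I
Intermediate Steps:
t(y, S) = -549 + S + y (t(y, S) = (S + y) - 549 = -549 + S + y)
k(P) = -7*sqrt(154 + P) (k(P) = -7*sqrt(P + 154) = -7*sqrt(154 + P))
k(-395) + t(341, -23) = -7*sqrt(154 - 395) + (-549 - 23 + 341) = -7*I*sqrt(241) - 231 = -231 - 7*I*sqrt(241)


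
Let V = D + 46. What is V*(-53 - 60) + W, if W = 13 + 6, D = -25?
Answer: -2354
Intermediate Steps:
V = 21 (V = -25 + 46 = 21)
W = 19
V*(-53 - 60) + W = 21*(-53 - 60) + 19 = 21*(-113) + 19 = -2373 + 19 = -2354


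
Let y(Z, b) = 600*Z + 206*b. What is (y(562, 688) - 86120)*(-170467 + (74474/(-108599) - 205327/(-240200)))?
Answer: -218337862311928690227/3260684975 ≈ -6.6961e+10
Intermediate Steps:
y(Z, b) = 206*b + 600*Z
(y(562, 688) - 86120)*(-170467 + (74474/(-108599) - 205327/(-240200))) = ((206*688 + 600*562) - 86120)*(-170467 + (74474/(-108599) - 205327/(-240200))) = ((141728 + 337200) - 86120)*(-170467 + (74474*(-1/108599) - 205327*(-1/240200))) = (478928 - 86120)*(-170467 + (-74474/108599 + 205327/240200)) = 392808*(-170467 + 4409652073/26085479800) = 392808*(-4446709075414527/26085479800) = -218337862311928690227/3260684975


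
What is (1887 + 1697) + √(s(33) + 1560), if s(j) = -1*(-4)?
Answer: 3584 + 2*√391 ≈ 3623.5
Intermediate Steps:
s(j) = 4
(1887 + 1697) + √(s(33) + 1560) = (1887 + 1697) + √(4 + 1560) = 3584 + √1564 = 3584 + 2*√391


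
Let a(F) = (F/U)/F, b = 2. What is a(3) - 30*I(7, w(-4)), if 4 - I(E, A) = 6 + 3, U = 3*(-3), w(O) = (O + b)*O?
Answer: 1349/9 ≈ 149.89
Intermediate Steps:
w(O) = O*(2 + O) (w(O) = (O + 2)*O = (2 + O)*O = O*(2 + O))
U = -9
I(E, A) = -5 (I(E, A) = 4 - (6 + 3) = 4 - 1*9 = 4 - 9 = -5)
a(F) = -⅑ (a(F) = (F/(-9))/F = (F*(-⅑))/F = (-F/9)/F = -⅑)
a(3) - 30*I(7, w(-4)) = -⅑ - 30*(-5) = -⅑ + 150 = 1349/9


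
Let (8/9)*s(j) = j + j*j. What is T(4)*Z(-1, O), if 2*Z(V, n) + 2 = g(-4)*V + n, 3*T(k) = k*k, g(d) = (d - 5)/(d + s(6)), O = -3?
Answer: -6632/519 ≈ -12.778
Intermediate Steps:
s(j) = 9*j/8 + 9*j²/8 (s(j) = 9*(j + j*j)/8 = 9*(j + j²)/8 = 9*j/8 + 9*j²/8)
g(d) = (-5 + d)/(189/4 + d) (g(d) = (d - 5)/(d + (9/8)*6*(1 + 6)) = (-5 + d)/(d + (9/8)*6*7) = (-5 + d)/(d + 189/4) = (-5 + d)/(189/4 + d))
T(k) = k²/3 (T(k) = (k*k)/3 = k²/3)
Z(V, n) = -1 + n/2 - 18*V/173 (Z(V, n) = -1 + ((4*(-5 - 4)/(189 + 4*(-4)))*V + n)/2 = -1 + ((4*(-9)/(189 - 16))*V + n)/2 = -1 + ((4*(-9)/173)*V + n)/2 = -1 + ((4*(1/173)*(-9))*V + n)/2 = -1 + (-36*V/173 + n)/2 = -1 + (n - 36*V/173)/2 = -1 + (n/2 - 18*V/173) = -1 + n/2 - 18*V/173)
T(4)*Z(-1, O) = ((⅓)*4²)*(-1 + (½)*(-3) - 18/173*(-1)) = ((⅓)*16)*(-1 - 3/2 + 18/173) = (16/3)*(-829/346) = -6632/519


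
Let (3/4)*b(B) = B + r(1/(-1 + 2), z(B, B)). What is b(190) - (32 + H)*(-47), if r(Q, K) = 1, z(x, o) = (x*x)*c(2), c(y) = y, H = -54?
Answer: -2338/3 ≈ -779.33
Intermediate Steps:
z(x, o) = 2*x**2 (z(x, o) = (x*x)*2 = x**2*2 = 2*x**2)
b(B) = 4/3 + 4*B/3 (b(B) = 4*(B + 1)/3 = 4*(1 + B)/3 = 4/3 + 4*B/3)
b(190) - (32 + H)*(-47) = (4/3 + (4/3)*190) - (32 - 54)*(-47) = (4/3 + 760/3) - (-22)*(-47) = 764/3 - 1*1034 = 764/3 - 1034 = -2338/3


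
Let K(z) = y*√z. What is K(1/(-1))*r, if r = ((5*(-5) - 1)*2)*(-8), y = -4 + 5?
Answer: 416*I ≈ 416.0*I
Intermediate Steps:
y = 1
r = 416 (r = ((-25 - 1)*2)*(-8) = -26*2*(-8) = -52*(-8) = 416)
K(z) = √z (K(z) = 1*√z = √z)
K(1/(-1))*r = √(1/(-1))*416 = √(-1)*416 = I*416 = 416*I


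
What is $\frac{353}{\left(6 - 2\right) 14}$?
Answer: $\frac{353}{56} \approx 6.3036$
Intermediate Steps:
$\frac{353}{\left(6 - 2\right) 14} = \frac{353}{4 \cdot 14} = \frac{353}{56}$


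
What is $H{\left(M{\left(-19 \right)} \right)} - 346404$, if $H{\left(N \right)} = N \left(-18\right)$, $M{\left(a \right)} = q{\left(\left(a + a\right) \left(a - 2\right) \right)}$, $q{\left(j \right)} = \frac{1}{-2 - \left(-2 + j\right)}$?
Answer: $- \frac{46071729}{133} \approx -3.464 \cdot 10^{5}$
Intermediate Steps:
$q{\left(j \right)} = - \frac{1}{j}$ ($q{\left(j \right)} = \frac{1}{\left(-1\right) j} = - \frac{1}{j}$)
$M{\left(a \right)} = - \frac{1}{2 a \left(-2 + a\right)}$ ($M{\left(a \right)} = - \frac{1}{\left(a + a\right) \left(a - 2\right)} = - \frac{1}{2 a \left(-2 + a\right)}$)
$H{\left(N \right)} = - 18 N$
$H{\left(M{\left(-19 \right)} \right)} - 346404 = - 18 \left(- \frac{1}{2 \left(-19\right) \left(-2 - 19\right)}\right) - 346404 = - 18 \left(\left(- \frac{1}{2}\right) \left(- \frac{1}{19}\right) \frac{1}{-21}\right) - 346404 = - 18 \left(\left(- \frac{1}{2}\right) \left(- \frac{1}{19}\right) \left(- \frac{1}{21}\right)\right) - 346404 = \left(-18\right) \left(- \frac{1}{798}\right) - 346404 = \frac{3}{133} - 346404 = - \frac{46071729}{133}$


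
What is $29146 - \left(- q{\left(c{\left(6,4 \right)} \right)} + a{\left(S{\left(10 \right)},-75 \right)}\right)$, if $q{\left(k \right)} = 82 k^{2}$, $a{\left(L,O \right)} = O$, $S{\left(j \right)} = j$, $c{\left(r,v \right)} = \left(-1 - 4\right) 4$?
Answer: $62021$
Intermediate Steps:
$c{\left(r,v \right)} = -20$ ($c{\left(r,v \right)} = \left(-5\right) 4 = -20$)
$29146 - \left(- q{\left(c{\left(6,4 \right)} \right)} + a{\left(S{\left(10 \right)},-75 \right)}\right) = 29146 + \left(82 \left(-20\right)^{2} - -75\right) = 29146 + \left(82 \cdot 400 + 75\right) = 29146 + \left(32800 + 75\right) = 29146 + 32875 = 62021$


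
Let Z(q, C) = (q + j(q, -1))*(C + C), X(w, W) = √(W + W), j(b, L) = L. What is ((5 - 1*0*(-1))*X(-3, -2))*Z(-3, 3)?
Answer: -240*I ≈ -240.0*I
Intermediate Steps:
X(w, W) = √2*√W (X(w, W) = √(2*W) = √2*√W)
Z(q, C) = 2*C*(-1 + q) (Z(q, C) = (q - 1)*(C + C) = (-1 + q)*(2*C) = 2*C*(-1 + q))
((5 - 1*0*(-1))*X(-3, -2))*Z(-3, 3) = ((5 - 1*0*(-1))*(√2*√(-2)))*(2*3*(-1 - 3)) = ((5 + 0*(-1))*(√2*(I*√2)))*(2*3*(-4)) = ((5 + 0)*(2*I))*(-24) = (5*(2*I))*(-24) = (10*I)*(-24) = -240*I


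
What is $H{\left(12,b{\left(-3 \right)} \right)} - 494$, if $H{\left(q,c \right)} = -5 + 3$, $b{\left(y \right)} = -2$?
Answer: $-496$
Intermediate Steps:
$H{\left(q,c \right)} = -2$
$H{\left(12,b{\left(-3 \right)} \right)} - 494 = -2 - 494 = -496$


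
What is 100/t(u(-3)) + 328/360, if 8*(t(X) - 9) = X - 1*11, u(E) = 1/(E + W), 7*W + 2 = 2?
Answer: 57731/4095 ≈ 14.098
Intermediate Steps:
W = 0 (W = -2/7 + (⅐)*2 = -2/7 + 2/7 = 0)
u(E) = 1/E (u(E) = 1/(E + 0) = 1/E)
t(X) = 61/8 + X/8 (t(X) = 9 + (X - 1*11)/8 = 9 + (X - 11)/8 = 9 + (-11 + X)/8 = 9 + (-11/8 + X/8) = 61/8 + X/8)
100/t(u(-3)) + 328/360 = 100/(61/8 + (⅛)/(-3)) + 328/360 = 100/(61/8 + (⅛)*(-⅓)) + 328*(1/360) = 100/(61/8 - 1/24) + 41/45 = 100/(91/12) + 41/45 = 100*(12/91) + 41/45 = 1200/91 + 41/45 = 57731/4095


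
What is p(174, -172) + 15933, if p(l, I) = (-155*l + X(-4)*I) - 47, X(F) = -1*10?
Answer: -9364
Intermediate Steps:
X(F) = -10
p(l, I) = -47 - 155*l - 10*I (p(l, I) = (-155*l - 10*I) - 47 = -47 - 155*l - 10*I)
p(174, -172) + 15933 = (-47 - 155*174 - 10*(-172)) + 15933 = (-47 - 26970 + 1720) + 15933 = -25297 + 15933 = -9364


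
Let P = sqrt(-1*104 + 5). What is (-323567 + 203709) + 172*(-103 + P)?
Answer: -137574 + 516*I*sqrt(11) ≈ -1.3757e+5 + 1711.4*I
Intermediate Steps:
P = 3*I*sqrt(11) (P = sqrt(-104 + 5) = sqrt(-99) = 3*I*sqrt(11) ≈ 9.9499*I)
(-323567 + 203709) + 172*(-103 + P) = (-323567 + 203709) + 172*(-103 + 3*I*sqrt(11)) = -119858 + (-17716 + 516*I*sqrt(11)) = -137574 + 516*I*sqrt(11)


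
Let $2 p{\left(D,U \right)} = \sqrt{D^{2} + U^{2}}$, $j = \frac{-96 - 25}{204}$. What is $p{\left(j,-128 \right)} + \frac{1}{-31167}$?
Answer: $- \frac{1}{31167} + \frac{\sqrt{681851185}}{408} \approx 64.001$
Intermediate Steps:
$j = - \frac{121}{204}$ ($j = \left(-96 - 25\right) \frac{1}{204} = \left(-121\right) \frac{1}{204} = - \frac{121}{204} \approx -0.59314$)
$p{\left(D,U \right)} = \frac{\sqrt{D^{2} + U^{2}}}{2}$
$p{\left(j,-128 \right)} + \frac{1}{-31167} = \frac{\sqrt{\left(- \frac{121}{204}\right)^{2} + \left(-128\right)^{2}}}{2} + \frac{1}{-31167} = \frac{\sqrt{\frac{14641}{41616} + 16384}}{2} - \frac{1}{31167} = \frac{\sqrt{\frac{681851185}{41616}}}{2} - \frac{1}{31167} = \frac{\frac{1}{204} \sqrt{681851185}}{2} - \frac{1}{31167} = \frac{\sqrt{681851185}}{408} - \frac{1}{31167} = - \frac{1}{31167} + \frac{\sqrt{681851185}}{408}$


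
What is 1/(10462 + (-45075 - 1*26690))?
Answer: -1/61303 ≈ -1.6312e-5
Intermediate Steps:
1/(10462 + (-45075 - 1*26690)) = 1/(10462 + (-45075 - 26690)) = 1/(10462 - 71765) = 1/(-61303) = -1/61303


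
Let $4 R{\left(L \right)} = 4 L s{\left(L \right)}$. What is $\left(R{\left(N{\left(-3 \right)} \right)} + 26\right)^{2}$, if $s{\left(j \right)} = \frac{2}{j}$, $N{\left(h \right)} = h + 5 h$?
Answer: $784$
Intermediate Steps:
$N{\left(h \right)} = 6 h$
$R{\left(L \right)} = 2$ ($R{\left(L \right)} = \frac{4 L \frac{2}{L}}{4} = \frac{1}{4} \cdot 8 = 2$)
$\left(R{\left(N{\left(-3 \right)} \right)} + 26\right)^{2} = \left(2 + 26\right)^{2} = 28^{2} = 784$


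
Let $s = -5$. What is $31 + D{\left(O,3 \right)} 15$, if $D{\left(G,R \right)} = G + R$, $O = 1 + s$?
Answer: $16$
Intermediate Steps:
$O = -4$ ($O = 1 - 5 = -4$)
$31 + D{\left(O,3 \right)} 15 = 31 + \left(-4 + 3\right) 15 = 31 - 15 = 16$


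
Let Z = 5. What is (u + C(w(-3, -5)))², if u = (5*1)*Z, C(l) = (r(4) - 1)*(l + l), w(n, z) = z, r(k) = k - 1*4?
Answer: 1225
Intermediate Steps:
r(k) = -4 + k (r(k) = k - 4 = -4 + k)
C(l) = -2*l (C(l) = ((-4 + 4) - 1)*(l + l) = (0 - 1)*(2*l) = -2*l)
u = 25 (u = (5*1)*5 = 5*5 = 25)
(u + C(w(-3, -5)))² = (25 - 2*(-5))² = (25 + 10)² = 35² = 1225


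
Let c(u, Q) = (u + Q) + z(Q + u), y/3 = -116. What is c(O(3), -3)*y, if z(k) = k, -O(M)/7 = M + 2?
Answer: 26448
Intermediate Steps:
y = -348 (y = 3*(-116) = -348)
O(M) = -14 - 7*M (O(M) = -7*(M + 2) = -7*(2 + M) = -14 - 7*M)
c(u, Q) = 2*Q + 2*u (c(u, Q) = (u + Q) + (Q + u) = (Q + u) + (Q + u) = 2*Q + 2*u)
c(O(3), -3)*y = (2*(-3) + 2*(-14 - 7*3))*(-348) = (-6 + 2*(-14 - 21))*(-348) = (-6 + 2*(-35))*(-348) = (-6 - 70)*(-348) = -76*(-348) = 26448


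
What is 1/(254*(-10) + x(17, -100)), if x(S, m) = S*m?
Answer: -1/4240 ≈ -0.00023585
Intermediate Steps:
1/(254*(-10) + x(17, -100)) = 1/(254*(-10) + 17*(-100)) = 1/(-2540 - 1700) = 1/(-4240) = -1/4240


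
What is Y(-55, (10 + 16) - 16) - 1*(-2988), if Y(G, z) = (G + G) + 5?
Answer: 2883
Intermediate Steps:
Y(G, z) = 5 + 2*G (Y(G, z) = 2*G + 5 = 5 + 2*G)
Y(-55, (10 + 16) - 16) - 1*(-2988) = (5 + 2*(-55)) - 1*(-2988) = (5 - 110) + 2988 = -105 + 2988 = 2883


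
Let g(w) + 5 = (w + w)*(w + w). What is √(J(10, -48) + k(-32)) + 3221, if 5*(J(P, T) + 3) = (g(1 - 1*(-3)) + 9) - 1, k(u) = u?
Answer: 3221 + 6*I*√15/5 ≈ 3221.0 + 4.6476*I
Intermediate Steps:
g(w) = -5 + 4*w² (g(w) = -5 + (w + w)*(w + w) = -5 + (2*w)*(2*w) = -5 + 4*w²)
J(P, T) = 52/5 (J(P, T) = -3 + (((-5 + 4*(1 - 1*(-3))²) + 9) - 1)/5 = -3 + (((-5 + 4*(1 + 3)²) + 9) - 1)/5 = -3 + (((-5 + 4*4²) + 9) - 1)/5 = -3 + (((-5 + 4*16) + 9) - 1)/5 = -3 + (((-5 + 64) + 9) - 1)/5 = -3 + ((59 + 9) - 1)/5 = -3 + (68 - 1)/5 = -3 + (⅕)*67 = -3 + 67/5 = 52/5)
√(J(10, -48) + k(-32)) + 3221 = √(52/5 - 32) + 3221 = √(-108/5) + 3221 = 6*I*√15/5 + 3221 = 3221 + 6*I*√15/5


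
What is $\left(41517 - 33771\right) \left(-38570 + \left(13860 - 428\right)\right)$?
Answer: $-194718948$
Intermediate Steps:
$\left(41517 - 33771\right) \left(-38570 + \left(13860 - 428\right)\right) = 7746 \left(-38570 + 13432\right) = 7746 \left(-25138\right) = -194718948$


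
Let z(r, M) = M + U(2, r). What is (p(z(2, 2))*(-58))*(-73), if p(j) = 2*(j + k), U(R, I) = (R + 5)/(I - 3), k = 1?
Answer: -33872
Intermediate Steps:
U(R, I) = (5 + R)/(-3 + I)
z(r, M) = M + 7/(-3 + r) (z(r, M) = M + (5 + 2)/(-3 + r) = M + 7/(-3 + r))
p(j) = 2 + 2*j (p(j) = 2*(j + 1) = 2*(1 + j) = 2 + 2*j)
(p(z(2, 2))*(-58))*(-73) = ((2 + 2*((7 + 2*(-3 + 2))/(-3 + 2)))*(-58))*(-73) = ((2 + 2*((7 + 2*(-1))/(-1)))*(-58))*(-73) = ((2 + 2*(-(7 - 2)))*(-58))*(-73) = ((2 + 2*(-1*5))*(-58))*(-73) = ((2 + 2*(-5))*(-58))*(-73) = ((2 - 10)*(-58))*(-73) = -8*(-58)*(-73) = 464*(-73) = -33872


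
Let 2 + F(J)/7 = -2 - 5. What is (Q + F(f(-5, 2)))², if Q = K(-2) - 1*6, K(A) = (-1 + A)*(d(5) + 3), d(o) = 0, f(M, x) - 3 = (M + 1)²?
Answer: 6084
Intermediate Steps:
f(M, x) = 3 + (1 + M)² (f(M, x) = 3 + (M + 1)² = 3 + (1 + M)²)
F(J) = -63 (F(J) = -14 + 7*(-2 - 5) = -14 + 7*(-7) = -14 - 49 = -63)
K(A) = -3 + 3*A (K(A) = (-1 + A)*(0 + 3) = (-1 + A)*3 = -3 + 3*A)
Q = -15 (Q = (-3 + 3*(-2)) - 1*6 = (-3 - 6) - 6 = -9 - 6 = -15)
(Q + F(f(-5, 2)))² = (-15 - 63)² = (-78)² = 6084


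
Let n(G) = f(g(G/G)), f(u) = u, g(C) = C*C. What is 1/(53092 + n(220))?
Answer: 1/53093 ≈ 1.8835e-5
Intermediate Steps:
g(C) = C²
n(G) = 1 (n(G) = (G/G)² = 1² = 1)
1/(53092 + n(220)) = 1/(53092 + 1) = 1/53093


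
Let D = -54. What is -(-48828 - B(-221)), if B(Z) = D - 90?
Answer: 48684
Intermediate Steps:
B(Z) = -144 (B(Z) = -54 - 90 = -144)
-(-48828 - B(-221)) = -(-48828 - 1*(-144)) = -(-48828 + 144) = -1*(-48684) = 48684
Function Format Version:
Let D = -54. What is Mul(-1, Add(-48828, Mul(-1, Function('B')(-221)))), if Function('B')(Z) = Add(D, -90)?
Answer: 48684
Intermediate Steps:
Function('B')(Z) = -144 (Function('B')(Z) = Add(-54, -90) = -144)
Mul(-1, Add(-48828, Mul(-1, Function('B')(-221)))) = Mul(-1, Add(-48828, Mul(-1, -144))) = Mul(-1, Add(-48828, 144)) = Mul(-1, -48684) = 48684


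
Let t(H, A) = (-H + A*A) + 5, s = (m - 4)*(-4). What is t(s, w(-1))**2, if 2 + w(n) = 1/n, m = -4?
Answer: 324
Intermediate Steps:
w(n) = -2 + 1/n
s = 32 (s = (-4 - 4)*(-4) = -8*(-4) = 32)
t(H, A) = 5 + A**2 - H (t(H, A) = (-H + A**2) + 5 = (A**2 - H) + 5 = 5 + A**2 - H)
t(s, w(-1))**2 = (5 + (-2 + 1/(-1))**2 - 1*32)**2 = (5 + (-2 - 1)**2 - 32)**2 = (5 + (-3)**2 - 32)**2 = (5 + 9 - 32)**2 = (-18)**2 = 324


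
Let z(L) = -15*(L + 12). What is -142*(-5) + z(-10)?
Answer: 680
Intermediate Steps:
z(L) = -180 - 15*L (z(L) = -15*(12 + L) = -180 - 15*L)
-142*(-5) + z(-10) = -142*(-5) + (-180 - 15*(-10)) = 710 + (-180 + 150) = 710 - 30 = 680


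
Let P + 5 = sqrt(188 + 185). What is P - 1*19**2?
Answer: -366 + sqrt(373) ≈ -346.69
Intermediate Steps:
P = -5 + sqrt(373) (P = -5 + sqrt(188 + 185) = -5 + sqrt(373) ≈ 14.313)
P - 1*19**2 = (-5 + sqrt(373)) - 1*19**2 = (-5 + sqrt(373)) - 1*361 = (-5 + sqrt(373)) - 361 = -366 + sqrt(373)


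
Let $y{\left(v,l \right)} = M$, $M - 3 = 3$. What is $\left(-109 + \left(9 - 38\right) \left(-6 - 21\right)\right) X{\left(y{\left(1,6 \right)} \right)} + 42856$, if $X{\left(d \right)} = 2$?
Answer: $44204$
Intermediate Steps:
$M = 6$ ($M = 3 + 3 = 6$)
$y{\left(v,l \right)} = 6$
$\left(-109 + \left(9 - 38\right) \left(-6 - 21\right)\right) X{\left(y{\left(1,6 \right)} \right)} + 42856 = \left(-109 + \left(9 - 38\right) \left(-6 - 21\right)\right) 2 + 42856 = \left(-109 - -783\right) 2 + 42856 = \left(-109 + 783\right) 2 + 42856 = 674 \cdot 2 + 42856 = 1348 + 42856 = 44204$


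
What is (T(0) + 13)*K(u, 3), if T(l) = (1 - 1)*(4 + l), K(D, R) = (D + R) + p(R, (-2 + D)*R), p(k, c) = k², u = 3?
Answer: 195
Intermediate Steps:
K(D, R) = D + R + R² (K(D, R) = (D + R) + R² = D + R + R²)
T(l) = 0 (T(l) = 0*(4 + l) = 0)
(T(0) + 13)*K(u, 3) = (0 + 13)*(3 + 3 + 3²) = 13*(3 + 3 + 9) = 13*15 = 195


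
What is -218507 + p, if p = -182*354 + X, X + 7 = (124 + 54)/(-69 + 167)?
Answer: -13864069/49 ≈ -2.8294e+5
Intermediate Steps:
X = -254/49 (X = -7 + (124 + 54)/(-69 + 167) = -7 + 178/98 = -7 + 178*(1/98) = -7 + 89/49 = -254/49 ≈ -5.1837)
p = -3157226/49 (p = -182*354 - 254/49 = -64428 - 254/49 = -3157226/49 ≈ -64433.)
-218507 + p = -218507 - 3157226/49 = -13864069/49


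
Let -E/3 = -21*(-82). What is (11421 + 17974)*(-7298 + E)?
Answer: -366379280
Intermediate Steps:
E = -5166 (E = -(-63)*(-82) = -3*1722 = -5166)
(11421 + 17974)*(-7298 + E) = (11421 + 17974)*(-7298 - 5166) = 29395*(-12464) = -366379280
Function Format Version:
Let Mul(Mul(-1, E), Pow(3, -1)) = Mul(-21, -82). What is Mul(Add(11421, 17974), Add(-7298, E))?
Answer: -366379280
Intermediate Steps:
E = -5166 (E = Mul(-3, Mul(-21, -82)) = Mul(-3, 1722) = -5166)
Mul(Add(11421, 17974), Add(-7298, E)) = Mul(Add(11421, 17974), Add(-7298, -5166)) = Mul(29395, -12464) = -366379280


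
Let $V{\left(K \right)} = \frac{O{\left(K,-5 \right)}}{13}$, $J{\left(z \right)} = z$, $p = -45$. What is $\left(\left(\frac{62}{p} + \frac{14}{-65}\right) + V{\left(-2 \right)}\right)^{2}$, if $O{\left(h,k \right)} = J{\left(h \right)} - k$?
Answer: $\frac{635209}{342225} \approx 1.8561$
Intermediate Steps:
$O{\left(h,k \right)} = h - k$
$V{\left(K \right)} = \frac{5}{13} + \frac{K}{13}$ ($V{\left(K \right)} = \frac{K - -5}{13} = \left(K + 5\right) \frac{1}{13} = \left(5 + K\right) \frac{1}{13} = \frac{5}{13} + \frac{K}{13}$)
$\left(\left(\frac{62}{p} + \frac{14}{-65}\right) + V{\left(-2 \right)}\right)^{2} = \left(\left(\frac{62}{-45} + \frac{14}{-65}\right) + \left(\frac{5}{13} + \frac{1}{13} \left(-2\right)\right)\right)^{2} = \left(\left(62 \left(- \frac{1}{45}\right) + 14 \left(- \frac{1}{65}\right)\right) + \left(\frac{5}{13} - \frac{2}{13}\right)\right)^{2} = \left(\left(- \frac{62}{45} - \frac{14}{65}\right) + \frac{3}{13}\right)^{2} = \left(- \frac{932}{585} + \frac{3}{13}\right)^{2} = \left(- \frac{797}{585}\right)^{2} = \frac{635209}{342225}$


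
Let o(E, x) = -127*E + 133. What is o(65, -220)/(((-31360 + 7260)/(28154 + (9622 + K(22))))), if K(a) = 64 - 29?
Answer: 153550471/12050 ≈ 12743.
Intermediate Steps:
K(a) = 35
o(E, x) = 133 - 127*E
o(65, -220)/(((-31360 + 7260)/(28154 + (9622 + K(22))))) = (133 - 127*65)/(((-31360 + 7260)/(28154 + (9622 + 35)))) = (133 - 8255)/((-24100/(28154 + 9657))) = -8122/((-24100/37811)) = -8122/((-24100*1/37811)) = -8122/(-24100/37811) = -8122*(-37811/24100) = 153550471/12050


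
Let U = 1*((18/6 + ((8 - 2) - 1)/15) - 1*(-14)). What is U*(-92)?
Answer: -4784/3 ≈ -1594.7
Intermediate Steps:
U = 52/3 (U = 1*((18*(⅙) + (6 - 1)*(1/15)) + 14) = 1*((3 + 5*(1/15)) + 14) = 1*((3 + ⅓) + 14) = 1*(10/3 + 14) = 1*(52/3) = 52/3 ≈ 17.333)
U*(-92) = (52/3)*(-92) = -4784/3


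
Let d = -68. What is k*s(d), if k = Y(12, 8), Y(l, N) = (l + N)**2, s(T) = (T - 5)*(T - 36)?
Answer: 3036800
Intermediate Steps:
s(T) = (-36 + T)*(-5 + T) (s(T) = (-5 + T)*(-36 + T) = (-36 + T)*(-5 + T))
Y(l, N) = (N + l)**2
k = 400 (k = (8 + 12)**2 = 20**2 = 400)
k*s(d) = 400*(180 + (-68)**2 - 41*(-68)) = 400*(180 + 4624 + 2788) = 400*7592 = 3036800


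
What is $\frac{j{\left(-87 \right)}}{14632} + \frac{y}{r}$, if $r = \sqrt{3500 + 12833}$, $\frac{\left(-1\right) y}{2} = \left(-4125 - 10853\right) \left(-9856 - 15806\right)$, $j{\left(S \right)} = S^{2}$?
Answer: $\frac{7569}{14632} - \frac{768730872 \sqrt{16333}}{16333} \approx -6.0151 \cdot 10^{6}$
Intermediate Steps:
$y = -768730872$ ($y = - 2 \left(-4125 - 10853\right) \left(-9856 - 15806\right) = - 2 \left(\left(-14978\right) \left(-25662\right)\right) = \left(-2\right) 384365436 = -768730872$)
$r = \sqrt{16333} \approx 127.8$
$\frac{j{\left(-87 \right)}}{14632} + \frac{y}{r} = \frac{\left(-87\right)^{2}}{14632} - \frac{768730872}{\sqrt{16333}} = 7569 \cdot \frac{1}{14632} - 768730872 \frac{\sqrt{16333}}{16333} = \frac{7569}{14632} - \frac{768730872 \sqrt{16333}}{16333}$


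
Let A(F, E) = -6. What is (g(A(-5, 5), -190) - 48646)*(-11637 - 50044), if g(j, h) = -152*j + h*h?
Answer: 717596754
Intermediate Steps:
g(j, h) = h² - 152*j (g(j, h) = -152*j + h² = h² - 152*j)
(g(A(-5, 5), -190) - 48646)*(-11637 - 50044) = (((-190)² - 152*(-6)) - 48646)*(-11637 - 50044) = ((36100 + 912) - 48646)*(-61681) = (37012 - 48646)*(-61681) = -11634*(-61681) = 717596754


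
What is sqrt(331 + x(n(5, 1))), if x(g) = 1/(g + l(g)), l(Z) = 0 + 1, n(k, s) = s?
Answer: sqrt(1326)/2 ≈ 18.207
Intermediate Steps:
l(Z) = 1
x(g) = 1/(1 + g) (x(g) = 1/(g + 1) = 1/(1 + g))
sqrt(331 + x(n(5, 1))) = sqrt(331 + 1/(1 + 1)) = sqrt(331 + 1/2) = sqrt(663/2) = sqrt(1326)/2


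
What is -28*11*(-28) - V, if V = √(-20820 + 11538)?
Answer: 8624 - I*√9282 ≈ 8624.0 - 96.343*I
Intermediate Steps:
V = I*√9282 (V = √(-9282) = I*√9282 ≈ 96.343*I)
-28*11*(-28) - V = -28*11*(-28) - I*√9282 = -308*(-28) - I*√9282 = 8624 - I*√9282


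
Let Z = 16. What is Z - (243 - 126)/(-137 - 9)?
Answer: 2453/146 ≈ 16.801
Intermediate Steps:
Z - (243 - 126)/(-137 - 9) = 16 - (243 - 126)/(-137 - 9) = 16 - 117/(-146) = 16 - 117*(-1)/146 = 16 - 1*(-117/146) = 16 + 117/146 = 2453/146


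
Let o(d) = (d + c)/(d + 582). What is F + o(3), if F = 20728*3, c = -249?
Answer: 12125798/195 ≈ 62184.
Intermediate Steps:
o(d) = (-249 + d)/(582 + d) (o(d) = (d - 249)/(d + 582) = (-249 + d)/(582 + d))
F = 62184
F + o(3) = 62184 + (-249 + 3)/(582 + 3) = 62184 - 246/585 = 62184 + (1/585)*(-246) = 62184 - 82/195 = 12125798/195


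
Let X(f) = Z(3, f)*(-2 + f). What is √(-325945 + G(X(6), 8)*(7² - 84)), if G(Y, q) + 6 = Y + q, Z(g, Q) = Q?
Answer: I*√326855 ≈ 571.71*I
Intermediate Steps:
X(f) = f*(-2 + f)
G(Y, q) = -6 + Y + q (G(Y, q) = -6 + (Y + q) = -6 + Y + q)
√(-325945 + G(X(6), 8)*(7² - 84)) = √(-325945 + (-6 + 6*(-2 + 6) + 8)*(7² - 84)) = √(-325945 + (-6 + 6*4 + 8)*(49 - 84)) = √(-325945 + (-6 + 24 + 8)*(-35)) = √(-325945 + 26*(-35)) = √(-325945 - 910) = √(-326855) = I*√326855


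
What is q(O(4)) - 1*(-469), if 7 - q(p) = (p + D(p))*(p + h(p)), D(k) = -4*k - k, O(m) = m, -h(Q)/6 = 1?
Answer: 444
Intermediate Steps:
h(Q) = -6 (h(Q) = -6*1 = -6)
D(k) = -5*k
q(p) = 7 + 4*p*(-6 + p) (q(p) = 7 - (p - 5*p)*(p - 6) = 7 - (-4*p)*(-6 + p) = 7 - (-4)*p*(-6 + p) = 7 + 4*p*(-6 + p))
q(O(4)) - 1*(-469) = (7 - 24*4 + 4*4**2) - 1*(-469) = (7 - 96 + 4*16) + 469 = (7 - 96 + 64) + 469 = -25 + 469 = 444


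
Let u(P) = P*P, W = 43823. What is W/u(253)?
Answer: 43823/64009 ≈ 0.68464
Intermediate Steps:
u(P) = P²
W/u(253) = 43823/(253²) = 43823/64009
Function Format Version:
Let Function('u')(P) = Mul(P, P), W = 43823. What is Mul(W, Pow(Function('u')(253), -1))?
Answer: Rational(43823, 64009) ≈ 0.68464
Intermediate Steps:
Function('u')(P) = Pow(P, 2)
Mul(W, Pow(Function('u')(253), -1)) = Mul(43823, Pow(Pow(253, 2), -1)) = Mul(43823, Pow(64009, -1)) = Mul(43823, Rational(1, 64009)) = Rational(43823, 64009)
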